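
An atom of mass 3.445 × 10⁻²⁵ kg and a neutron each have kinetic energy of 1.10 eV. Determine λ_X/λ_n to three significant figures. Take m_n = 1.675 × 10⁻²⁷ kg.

At fixed KE, p = √(2mKE) so λ = h/p ∝ 1/√m.
λ_X/λ_n = √(m_n/m_X) = √(1.675 × 10⁻²⁷/3.445 × 10⁻²⁵) = √(4.862 × 10⁻³) = 0.0697.

λ_X/λ_n = 0.0697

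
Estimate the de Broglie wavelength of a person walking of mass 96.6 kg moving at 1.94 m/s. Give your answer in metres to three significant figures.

p = mv = 96.6 × 1.94 = 1.874 × 10² kg·m/s.
λ = h/p = 6.626 × 10⁻³⁴ / 1.874 × 10² = 3.54 × 10⁻³⁶ m.

λ = 3.54 × 10⁻³⁶ m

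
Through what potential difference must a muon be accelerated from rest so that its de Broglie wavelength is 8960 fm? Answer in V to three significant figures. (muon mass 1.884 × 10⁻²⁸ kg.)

V = 90.6 V

p = h/λ = 6.626 × 10⁻³⁴ / 8.960 × 10⁻¹² = 7.395 × 10⁻²³ kg·m/s.
KE = p²/(2m) = 1.451 × 10⁻¹⁷ J.
V = KE/e = 1.451 × 10⁻¹⁷ / (1.602 × 10⁻¹⁹) = 90.6 V.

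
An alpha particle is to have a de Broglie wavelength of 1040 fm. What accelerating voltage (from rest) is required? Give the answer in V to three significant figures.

V = 95.3 V

p = h/λ = 6.626 × 10⁻³⁴ / 1.040 × 10⁻¹² = 6.371 × 10⁻²² kg·m/s.
KE = p²/(2m) = 3.054 × 10⁻¹⁷ J.
V = KE/2e = 3.054 × 10⁻¹⁷ / (2 × 1.602 × 10⁻¹⁹) = 95.3 V.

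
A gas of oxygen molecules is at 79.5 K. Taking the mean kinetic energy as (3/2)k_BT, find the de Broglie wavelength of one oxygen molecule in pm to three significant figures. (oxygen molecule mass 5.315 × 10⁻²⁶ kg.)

KE = (3/2)k_BT = 1.5 × 1.381 × 10⁻²³ × 79.5 = 1.647 × 10⁻²¹ J.
p = √(2mKE) = √(2 × 5.315 × 10⁻²⁶ × 1.647 × 10⁻²¹) = 1.323 × 10⁻²³ kg·m/s.
λ = h/p = 5.01 × 10⁻¹¹ m = 50.1 pm.

λ = 50.1 pm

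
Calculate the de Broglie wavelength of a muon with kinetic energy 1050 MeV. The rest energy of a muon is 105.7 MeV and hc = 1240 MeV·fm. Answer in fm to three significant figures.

Total energy E = KE + m₀c² = 1050 + 105.7 = 1155.7 MeV.
(pc)² = E² − (m₀c²)² = (1155.7)² − (105.7)² = 1.324 × 10⁶ MeV², so pc = 1151 MeV.
λ = hc/(pc) = 1240 MeV·fm / 1151 MeV = 1.08 fm.

λ = 1.08 fm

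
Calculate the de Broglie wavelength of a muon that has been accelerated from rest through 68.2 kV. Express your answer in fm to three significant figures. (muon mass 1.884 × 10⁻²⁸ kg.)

KE = eV = 1.602 × 10⁻¹⁹ × 6.820 × 10⁴ = 1.093 × 10⁻¹⁴ J.
p = √(2mKE) = √(2 × 1.884 × 10⁻²⁸ × 1.093 × 10⁻¹⁴) = 2.029 × 10⁻²¹ kg·m/s.
λ = h/p = 6.626 × 10⁻³⁴ / 2.029 × 10⁻²¹ = 3.27 × 10⁻¹³ m = 327 fm.

λ = 327 fm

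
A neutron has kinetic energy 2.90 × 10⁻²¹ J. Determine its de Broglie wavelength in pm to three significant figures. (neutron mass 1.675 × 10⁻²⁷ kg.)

p = √(2mKE) = √(2 × 1.675 × 10⁻²⁷ × 2.900 × 10⁻²¹) = 3.117 × 10⁻²⁴ kg·m/s.
λ = h/p = 6.626 × 10⁻³⁴ / 3.117 × 10⁻²⁴ = 2.13 × 10⁻¹⁰ m = 213 pm.

λ = 213 pm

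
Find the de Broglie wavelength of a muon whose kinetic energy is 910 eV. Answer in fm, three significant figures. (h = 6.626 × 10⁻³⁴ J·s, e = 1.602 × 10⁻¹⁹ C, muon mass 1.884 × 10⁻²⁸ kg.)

KE = 910 eV = 1.458 × 10⁻¹⁶ J.
p = √(2mKE) = √(2 × 1.884 × 10⁻²⁸ × 1.458 × 10⁻¹⁶) = 2.344 × 10⁻²² kg·m/s.
λ = h/p = 6.626 × 10⁻³⁴ / 2.344 × 10⁻²² = 2.83 × 10⁻¹² m = 2830 fm.

λ = 2830 fm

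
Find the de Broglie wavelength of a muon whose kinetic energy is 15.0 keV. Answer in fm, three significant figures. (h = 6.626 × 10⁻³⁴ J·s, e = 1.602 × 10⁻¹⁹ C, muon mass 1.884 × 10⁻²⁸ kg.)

KE = 15.0 keV = 2.403 × 10⁻¹⁵ J.
p = √(2mKE) = √(2 × 1.884 × 10⁻²⁸ × 2.403 × 10⁻¹⁵) = 9.516 × 10⁻²² kg·m/s.
λ = h/p = 6.626 × 10⁻³⁴ / 9.516 × 10⁻²² = 6.96 × 10⁻¹³ m = 696 fm.

λ = 696 fm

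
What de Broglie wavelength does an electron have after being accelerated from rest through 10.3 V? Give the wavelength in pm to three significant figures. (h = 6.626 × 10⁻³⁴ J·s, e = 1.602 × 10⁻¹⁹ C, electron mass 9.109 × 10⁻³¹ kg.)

KE = eV = 1.602 × 10⁻¹⁹ × 10.30 = 1.650 × 10⁻¹⁸ J.
p = √(2mKE) = √(2 × 9.109 × 10⁻³¹ × 1.650 × 10⁻¹⁸) = 1.734 × 10⁻²⁴ kg·m/s.
λ = h/p = 6.626 × 10⁻³⁴ / 1.734 × 10⁻²⁴ = 3.82 × 10⁻¹⁰ m = 382 pm.

λ = 382 pm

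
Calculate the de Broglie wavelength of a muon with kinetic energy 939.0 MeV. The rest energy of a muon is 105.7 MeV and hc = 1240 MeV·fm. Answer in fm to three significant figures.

λ = 1.19 fm

Total energy E = KE + m₀c² = 939.0 + 105.7 = 1044.7 MeV.
(pc)² = E² − (m₀c²)² = (1044.7)² − (105.7)² = 1.080 × 10⁶ MeV², so pc = 1039 MeV.
λ = hc/(pc) = 1240 MeV·fm / 1039 MeV = 1.19 fm.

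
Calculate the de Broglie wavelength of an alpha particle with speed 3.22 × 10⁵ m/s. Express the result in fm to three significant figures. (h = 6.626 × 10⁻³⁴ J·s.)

λ = 310 fm

p = mv = 6.645 × 10⁻²⁷ × 3.22 × 10⁵ = 2.140 × 10⁻²¹ kg·m/s.
λ = h/p = 6.626 × 10⁻³⁴ / 2.140 × 10⁻²¹ = 3.10 × 10⁻¹³ m = 310 fm.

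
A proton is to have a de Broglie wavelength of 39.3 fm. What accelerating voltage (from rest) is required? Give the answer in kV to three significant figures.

p = h/λ = 6.626 × 10⁻³⁴ / 3.930 × 10⁻¹⁴ = 1.686 × 10⁻²⁰ kg·m/s.
KE = p²/(2m) = 8.496 × 10⁻¹⁴ J.
V = KE/e = 8.496 × 10⁻¹⁴ / (1.602 × 10⁻¹⁹) = 530 kV.

V = 530 kV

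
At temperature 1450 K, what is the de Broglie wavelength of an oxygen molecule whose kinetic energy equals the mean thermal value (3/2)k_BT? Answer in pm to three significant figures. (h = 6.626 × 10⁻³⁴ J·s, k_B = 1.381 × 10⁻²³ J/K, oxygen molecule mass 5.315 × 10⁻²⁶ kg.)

KE = (3/2)k_BT = 1.5 × 1.381 × 10⁻²³ × 1450 = 3.004 × 10⁻²⁰ J.
p = √(2mKE) = √(2 × 5.315 × 10⁻²⁶ × 3.004 × 10⁻²⁰) = 5.651 × 10⁻²³ kg·m/s.
λ = h/p = 1.17 × 10⁻¹¹ m = 11.7 pm.

λ = 11.7 pm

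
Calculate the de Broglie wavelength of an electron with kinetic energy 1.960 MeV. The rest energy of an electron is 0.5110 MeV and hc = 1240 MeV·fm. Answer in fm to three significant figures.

Total energy E = KE + m₀c² = 1.960 + 0.5110 = 2.4710 MeV.
(pc)² = E² − (m₀c²)² = (2.4710)² − (0.5110)² = 5.845 MeV², so pc = 2.418 MeV.
λ = hc/(pc) = 1240 MeV·fm / 2.418 MeV = 513 fm.

λ = 513 fm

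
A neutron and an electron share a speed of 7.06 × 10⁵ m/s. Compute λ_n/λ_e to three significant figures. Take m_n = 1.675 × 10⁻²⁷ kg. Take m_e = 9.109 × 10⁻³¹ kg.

λ_n/λ_e = 5.44 × 10⁻⁴

At fixed v, p = mv so λ = h/(mv) ∝ 1/m.
λ_n/λ_e = m_e/m_n = 9.109 × 10⁻³¹/1.675 × 10⁻²⁷ = 5.44 × 10⁻⁴.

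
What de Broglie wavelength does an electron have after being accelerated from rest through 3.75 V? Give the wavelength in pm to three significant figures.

KE = eV = 1.602 × 10⁻¹⁹ × 3.750 = 6.008 × 10⁻¹⁹ J.
p = √(2mKE) = √(2 × 9.109 × 10⁻³¹ × 6.008 × 10⁻¹⁹) = 1.046 × 10⁻²⁴ kg·m/s.
λ = h/p = 6.626 × 10⁻³⁴ / 1.046 × 10⁻²⁴ = 6.33 × 10⁻¹⁰ m = 633 pm.

λ = 633 pm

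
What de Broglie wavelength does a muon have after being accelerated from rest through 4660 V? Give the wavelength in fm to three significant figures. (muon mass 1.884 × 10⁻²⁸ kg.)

KE = eV = 1.602 × 10⁻¹⁹ × 4660 = 7.465 × 10⁻¹⁶ J.
p = √(2mKE) = √(2 × 1.884 × 10⁻²⁸ × 7.465 × 10⁻¹⁶) = 5.304 × 10⁻²² kg·m/s.
λ = h/p = 6.626 × 10⁻³⁴ / 5.304 × 10⁻²² = 1.25 × 10⁻¹² m = 1250 fm.

λ = 1250 fm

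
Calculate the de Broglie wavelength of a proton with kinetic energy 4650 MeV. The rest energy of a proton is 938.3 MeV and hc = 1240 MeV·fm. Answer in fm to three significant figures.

Total energy E = KE + m₀c² = 4650 + 938.3 = 5588.3 MeV.
(pc)² = E² − (m₀c²)² = (5588.3)² − (938.3)² = 3.035 × 10⁷ MeV², so pc = 5509 MeV.
λ = hc/(pc) = 1240 MeV·fm / 5509 MeV = 0.225 fm.

λ = 0.225 fm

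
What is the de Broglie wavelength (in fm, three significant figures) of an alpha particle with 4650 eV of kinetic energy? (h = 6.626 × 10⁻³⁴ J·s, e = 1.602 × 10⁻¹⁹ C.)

λ = 211 fm

KE = 4650 eV = 7.449 × 10⁻¹⁶ J.
p = √(2mKE) = √(2 × 6.645 × 10⁻²⁷ × 7.449 × 10⁻¹⁶) = 3.146 × 10⁻²¹ kg·m/s.
λ = h/p = 6.626 × 10⁻³⁴ / 3.146 × 10⁻²¹ = 2.11 × 10⁻¹³ m = 211 fm.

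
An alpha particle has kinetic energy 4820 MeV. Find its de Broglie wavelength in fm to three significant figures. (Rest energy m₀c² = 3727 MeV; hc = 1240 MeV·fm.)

Total energy E = KE + m₀c² = 4820 + 3727 = 8547 MeV.
(pc)² = E² − (m₀c²)² = (8547)² − (3727)² = 5.916 × 10⁷ MeV², so pc = 7692 MeV.
λ = hc/(pc) = 1240 MeV·fm / 7692 MeV = 0.161 fm.

λ = 0.161 fm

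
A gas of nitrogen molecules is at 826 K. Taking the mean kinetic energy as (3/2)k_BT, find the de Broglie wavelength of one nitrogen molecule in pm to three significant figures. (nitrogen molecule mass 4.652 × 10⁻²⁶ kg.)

KE = (3/2)k_BT = 1.5 × 1.381 × 10⁻²³ × 826 = 1.711 × 10⁻²⁰ J.
p = √(2mKE) = √(2 × 4.652 × 10⁻²⁶ × 1.711 × 10⁻²⁰) = 3.990 × 10⁻²³ kg·m/s.
λ = h/p = 1.66 × 10⁻¹¹ m = 16.6 pm.

λ = 16.6 pm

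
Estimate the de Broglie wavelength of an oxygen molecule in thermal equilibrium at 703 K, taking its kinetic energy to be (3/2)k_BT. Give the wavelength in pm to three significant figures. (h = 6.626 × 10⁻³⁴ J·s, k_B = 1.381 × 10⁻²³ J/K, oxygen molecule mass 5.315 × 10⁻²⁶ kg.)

KE = (3/2)k_BT = 1.5 × 1.381 × 10⁻²³ × 703 = 1.456 × 10⁻²⁰ J.
p = √(2mKE) = √(2 × 5.315 × 10⁻²⁶ × 1.456 × 10⁻²⁰) = 3.934 × 10⁻²³ kg·m/s.
λ = h/p = 1.68 × 10⁻¹¹ m = 16.8 pm.

λ = 16.8 pm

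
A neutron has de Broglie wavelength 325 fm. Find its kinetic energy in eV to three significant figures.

KE = 7750 eV

p = h/λ = 6.626 × 10⁻³⁴ / 3.250 × 10⁻¹³ = 2.039 × 10⁻²¹ kg·m/s.
KE = p²/(2m) = (2.039 × 10⁻²¹)² / (2 × 1.675 × 10⁻²⁷) = 1.241 × 10⁻¹⁵ J = 7750 eV.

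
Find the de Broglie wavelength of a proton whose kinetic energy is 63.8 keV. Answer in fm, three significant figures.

KE = 63.8 keV = 1.022 × 10⁻¹⁴ J.
p = √(2mKE) = √(2 × 1.673 × 10⁻²⁷ × 1.022 × 10⁻¹⁴) = 5.848 × 10⁻²¹ kg·m/s.
λ = h/p = 6.626 × 10⁻³⁴ / 5.848 × 10⁻²¹ = 1.13 × 10⁻¹³ m = 113 fm.

λ = 113 fm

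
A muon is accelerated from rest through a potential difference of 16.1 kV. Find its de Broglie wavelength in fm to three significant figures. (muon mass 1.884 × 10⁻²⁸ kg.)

λ = 672 fm

KE = eV = 1.602 × 10⁻¹⁹ × 1.610 × 10⁴ = 2.579 × 10⁻¹⁵ J.
p = √(2mKE) = √(2 × 1.884 × 10⁻²⁸ × 2.579 × 10⁻¹⁵) = 9.858 × 10⁻²² kg·m/s.
λ = h/p = 6.626 × 10⁻³⁴ / 9.858 × 10⁻²² = 6.72 × 10⁻¹³ m = 672 fm.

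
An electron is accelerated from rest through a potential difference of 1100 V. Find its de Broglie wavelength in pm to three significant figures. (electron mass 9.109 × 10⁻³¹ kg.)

λ = 37.0 pm

KE = eV = 1.602 × 10⁻¹⁹ × 1100 = 1.762 × 10⁻¹⁶ J.
p = √(2mKE) = √(2 × 9.109 × 10⁻³¹ × 1.762 × 10⁻¹⁶) = 1.792 × 10⁻²³ kg·m/s.
λ = h/p = 6.626 × 10⁻³⁴ / 1.792 × 10⁻²³ = 3.70 × 10⁻¹¹ m = 37.0 pm.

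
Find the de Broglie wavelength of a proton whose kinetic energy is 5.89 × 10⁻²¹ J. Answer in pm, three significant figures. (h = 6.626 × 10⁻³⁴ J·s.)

λ = 149 pm

p = √(2mKE) = √(2 × 1.673 × 10⁻²⁷ × 5.890 × 10⁻²¹) = 4.439 × 10⁻²⁴ kg·m/s.
λ = h/p = 6.626 × 10⁻³⁴ / 4.439 × 10⁻²⁴ = 1.49 × 10⁻¹⁰ m = 149 pm.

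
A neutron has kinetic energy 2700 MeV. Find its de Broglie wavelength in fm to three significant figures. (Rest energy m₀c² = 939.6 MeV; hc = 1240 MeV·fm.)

Total energy E = KE + m₀c² = 2700 + 939.6 = 3639.6 MeV.
(pc)² = E² − (m₀c²)² = (3639.6)² − (939.6)² = 1.236 × 10⁷ MeV², so pc = 3516 MeV.
λ = hc/(pc) = 1240 MeV·fm / 3516 MeV = 0.353 fm.

λ = 0.353 fm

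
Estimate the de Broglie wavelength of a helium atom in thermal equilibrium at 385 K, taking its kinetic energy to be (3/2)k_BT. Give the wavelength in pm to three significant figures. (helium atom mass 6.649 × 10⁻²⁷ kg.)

λ = 64.3 pm

KE = (3/2)k_BT = 1.5 × 1.381 × 10⁻²³ × 385 = 7.975 × 10⁻²¹ J.
p = √(2mKE) = √(2 × 6.649 × 10⁻²⁷ × 7.975 × 10⁻²¹) = 1.030 × 10⁻²³ kg·m/s.
λ = h/p = 6.43 × 10⁻¹¹ m = 64.3 pm.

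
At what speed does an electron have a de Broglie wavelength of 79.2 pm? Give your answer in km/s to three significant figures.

v = 9180 km/s

p = h/λ = 6.626 × 10⁻³⁴ / 7.920 × 10⁻¹¹ = 8.366 × 10⁻²⁴ kg·m/s.
v = p/m = 8.366 × 10⁻²⁴ / 9.109 × 10⁻³¹ = 9.18 × 10⁶ m/s = 9180 km/s.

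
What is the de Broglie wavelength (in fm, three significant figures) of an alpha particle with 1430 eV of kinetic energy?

KE = 1430 eV = 2.291 × 10⁻¹⁶ J.
p = √(2mKE) = √(2 × 6.645 × 10⁻²⁷ × 2.291 × 10⁻¹⁶) = 1.745 × 10⁻²¹ kg·m/s.
λ = h/p = 6.626 × 10⁻³⁴ / 1.745 × 10⁻²¹ = 3.80 × 10⁻¹³ m = 380 fm.

λ = 380 fm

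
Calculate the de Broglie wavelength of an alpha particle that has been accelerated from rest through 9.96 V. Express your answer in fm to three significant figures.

λ = 3220 fm

KE = 2eV = 2 × 1.602 × 10⁻¹⁹ × 9.960 = 3.191 × 10⁻¹⁸ J.
p = √(2mKE) = √(2 × 6.645 × 10⁻²⁷ × 3.191 × 10⁻¹⁸) = 2.059 × 10⁻²² kg·m/s.
λ = h/p = 6.626 × 10⁻³⁴ / 2.059 × 10⁻²² = 3.22 × 10⁻¹² m = 3220 fm.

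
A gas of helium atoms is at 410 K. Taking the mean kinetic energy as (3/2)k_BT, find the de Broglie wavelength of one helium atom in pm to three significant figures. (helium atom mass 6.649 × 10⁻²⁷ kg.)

λ = 62.3 pm

KE = (3/2)k_BT = 1.5 × 1.381 × 10⁻²³ × 410 = 8.493 × 10⁻²¹ J.
p = √(2mKE) = √(2 × 6.649 × 10⁻²⁷ × 8.493 × 10⁻²¹) = 1.063 × 10⁻²³ kg·m/s.
λ = h/p = 6.23 × 10⁻¹¹ m = 62.3 pm.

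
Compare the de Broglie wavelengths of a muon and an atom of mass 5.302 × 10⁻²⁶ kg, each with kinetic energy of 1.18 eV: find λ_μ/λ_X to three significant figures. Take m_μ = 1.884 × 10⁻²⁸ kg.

λ_μ/λ_X = 16.8

At fixed KE, p = √(2mKE) so λ = h/p ∝ 1/√m.
λ_μ/λ_X = √(m_X/m_μ) = √(5.302 × 10⁻²⁶/1.884 × 10⁻²⁸) = √(281.4) = 16.8.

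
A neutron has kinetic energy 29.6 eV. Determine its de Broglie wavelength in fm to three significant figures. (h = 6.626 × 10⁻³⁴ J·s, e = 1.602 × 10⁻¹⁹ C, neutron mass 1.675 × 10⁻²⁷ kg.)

λ = 5260 fm

KE = 29.6 eV = 4.742 × 10⁻¹⁸ J.
p = √(2mKE) = √(2 × 1.675 × 10⁻²⁷ × 4.742 × 10⁻¹⁸) = 1.260 × 10⁻²² kg·m/s.
λ = h/p = 6.626 × 10⁻³⁴ / 1.260 × 10⁻²² = 5.26 × 10⁻¹² m = 5260 fm.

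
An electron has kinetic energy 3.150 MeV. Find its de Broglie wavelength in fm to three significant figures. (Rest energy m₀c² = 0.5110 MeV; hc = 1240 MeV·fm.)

Total energy E = KE + m₀c² = 3.150 + 0.5110 = 3.6610 MeV.
(pc)² = E² − (m₀c²)² = (3.6610)² − (0.5110)² = 13.14 MeV², so pc = 3.625 MeV.
λ = hc/(pc) = 1240 MeV·fm / 3.625 MeV = 342 fm.

λ = 342 fm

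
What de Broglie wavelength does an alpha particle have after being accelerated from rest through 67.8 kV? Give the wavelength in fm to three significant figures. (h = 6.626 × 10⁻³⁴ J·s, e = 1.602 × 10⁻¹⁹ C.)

KE = 2eV = 2 × 1.602 × 10⁻¹⁹ × 6.780 × 10⁴ = 2.172 × 10⁻¹⁴ J.
p = √(2mKE) = √(2 × 6.645 × 10⁻²⁷ × 2.172 × 10⁻¹⁴) = 1.699 × 10⁻²⁰ kg·m/s.
λ = h/p = 6.626 × 10⁻³⁴ / 1.699 × 10⁻²⁰ = 3.90 × 10⁻¹⁴ m = 39.0 fm.

λ = 39.0 fm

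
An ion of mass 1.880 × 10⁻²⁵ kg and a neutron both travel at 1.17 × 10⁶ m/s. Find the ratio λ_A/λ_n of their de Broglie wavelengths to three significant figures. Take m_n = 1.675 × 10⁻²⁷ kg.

λ_A/λ_n = 8.91 × 10⁻³

At fixed v, p = mv so λ = h/(mv) ∝ 1/m.
λ_A/λ_n = m_n/m_A = 1.675 × 10⁻²⁷/1.880 × 10⁻²⁵ = 8.91 × 10⁻³.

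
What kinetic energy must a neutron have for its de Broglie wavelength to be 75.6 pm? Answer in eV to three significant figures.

p = h/λ = 6.626 × 10⁻³⁴ / 7.560 × 10⁻¹¹ = 8.765 × 10⁻²⁴ kg·m/s.
KE = p²/(2m) = (8.765 × 10⁻²⁴)² / (2 × 1.675 × 10⁻²⁷) = 2.293 × 10⁻²⁰ J = 0.143 eV.

KE = 0.143 eV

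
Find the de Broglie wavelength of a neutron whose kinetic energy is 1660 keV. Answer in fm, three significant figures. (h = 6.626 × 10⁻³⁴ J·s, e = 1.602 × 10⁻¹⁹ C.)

λ = 22.2 fm

KE = 1660 keV = 2.659 × 10⁻¹³ J.
p = √(2mKE) = √(2 × 1.675 × 10⁻²⁷ × 2.659 × 10⁻¹³) = 2.985 × 10⁻²⁰ kg·m/s.
λ = h/p = 6.626 × 10⁻³⁴ / 2.985 × 10⁻²⁰ = 2.22 × 10⁻¹⁴ m = 22.2 fm.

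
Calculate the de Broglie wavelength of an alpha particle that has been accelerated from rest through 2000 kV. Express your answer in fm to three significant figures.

KE = 2eV = 2 × 1.602 × 10⁻¹⁹ × 2.000 × 10⁶ = 6.408 × 10⁻¹³ J.
p = √(2mKE) = √(2 × 6.645 × 10⁻²⁷ × 6.408 × 10⁻¹³) = 9.228 × 10⁻²⁰ kg·m/s.
λ = h/p = 6.626 × 10⁻³⁴ / 9.228 × 10⁻²⁰ = 7.18 × 10⁻¹⁵ m = 7.18 fm.

λ = 7.18 fm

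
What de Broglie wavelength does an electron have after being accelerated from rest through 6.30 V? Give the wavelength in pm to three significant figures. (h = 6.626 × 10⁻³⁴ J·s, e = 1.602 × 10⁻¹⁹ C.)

λ = 489 pm

KE = eV = 1.602 × 10⁻¹⁹ × 6.300 = 1.009 × 10⁻¹⁸ J.
p = √(2mKE) = √(2 × 9.109 × 10⁻³¹ × 1.009 × 10⁻¹⁸) = 1.356 × 10⁻²⁴ kg·m/s.
λ = h/p = 6.626 × 10⁻³⁴ / 1.356 × 10⁻²⁴ = 4.89 × 10⁻¹⁰ m = 489 pm.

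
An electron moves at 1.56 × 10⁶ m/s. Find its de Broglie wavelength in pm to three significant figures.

p = mv = 9.109 × 10⁻³¹ × 1.56 × 10⁶ = 1.421 × 10⁻²⁴ kg·m/s.
λ = h/p = 6.626 × 10⁻³⁴ / 1.421 × 10⁻²⁴ = 4.66 × 10⁻¹⁰ m = 466 pm.

λ = 466 pm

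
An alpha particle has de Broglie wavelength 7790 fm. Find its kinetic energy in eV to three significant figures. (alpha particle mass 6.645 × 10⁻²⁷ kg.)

p = h/λ = 6.626 × 10⁻³⁴ / 7.790 × 10⁻¹² = 8.506 × 10⁻²³ kg·m/s.
KE = p²/(2m) = (8.506 × 10⁻²³)² / (2 × 6.645 × 10⁻²⁷) = 5.444 × 10⁻¹⁹ J = 3.40 eV.

KE = 3.40 eV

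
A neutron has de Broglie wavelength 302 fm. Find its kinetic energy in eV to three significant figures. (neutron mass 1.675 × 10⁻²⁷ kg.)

KE = 8970 eV

p = h/λ = 6.626 × 10⁻³⁴ / 3.020 × 10⁻¹³ = 2.194 × 10⁻²¹ kg·m/s.
KE = p²/(2m) = (2.194 × 10⁻²¹)² / (2 × 1.675 × 10⁻²⁷) = 1.437 × 10⁻¹⁵ J = 8970 eV.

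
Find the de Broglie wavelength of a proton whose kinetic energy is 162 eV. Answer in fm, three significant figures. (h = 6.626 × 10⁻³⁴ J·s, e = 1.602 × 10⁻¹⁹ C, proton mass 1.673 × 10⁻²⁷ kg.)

KE = 162 eV = 2.595 × 10⁻¹⁷ J.
p = √(2mKE) = √(2 × 1.673 × 10⁻²⁷ × 2.595 × 10⁻¹⁷) = 2.947 × 10⁻²² kg·m/s.
λ = h/p = 6.626 × 10⁻³⁴ / 2.947 × 10⁻²² = 2.25 × 10⁻¹² m = 2250 fm.

λ = 2250 fm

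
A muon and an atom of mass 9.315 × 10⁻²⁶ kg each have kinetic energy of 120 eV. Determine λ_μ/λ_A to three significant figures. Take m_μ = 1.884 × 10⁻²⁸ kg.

At fixed KE, p = √(2mKE) so λ = h/p ∝ 1/√m.
λ_μ/λ_A = √(m_A/m_μ) = √(9.315 × 10⁻²⁶/1.884 × 10⁻²⁸) = √(494.4) = 22.2.

λ_μ/λ_A = 22.2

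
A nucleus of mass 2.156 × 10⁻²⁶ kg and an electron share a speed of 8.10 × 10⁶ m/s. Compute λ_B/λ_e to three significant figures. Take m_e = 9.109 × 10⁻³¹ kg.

λ_B/λ_e = 4.22 × 10⁻⁵

At fixed v, p = mv so λ = h/(mv) ∝ 1/m.
λ_B/λ_e = m_e/m_B = 9.109 × 10⁻³¹/2.156 × 10⁻²⁶ = 4.22 × 10⁻⁵.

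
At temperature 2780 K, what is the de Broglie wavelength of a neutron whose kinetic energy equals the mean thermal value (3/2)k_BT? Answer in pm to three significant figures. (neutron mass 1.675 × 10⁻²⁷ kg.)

KE = (3/2)k_BT = 1.5 × 1.381 × 10⁻²³ × 2780 = 5.759 × 10⁻²⁰ J.
p = √(2mKE) = √(2 × 1.675 × 10⁻²⁷ × 5.759 × 10⁻²⁰) = 1.389 × 10⁻²³ kg·m/s.
λ = h/p = 4.77 × 10⁻¹¹ m = 47.7 pm.

λ = 47.7 pm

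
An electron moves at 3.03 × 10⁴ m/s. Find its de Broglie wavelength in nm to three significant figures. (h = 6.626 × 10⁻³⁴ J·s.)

λ = 24.0 nm

p = mv = 9.109 × 10⁻³¹ × 3.03 × 10⁴ = 2.760 × 10⁻²⁶ kg·m/s.
λ = h/p = 6.626 × 10⁻³⁴ / 2.760 × 10⁻²⁶ = 2.40 × 10⁻⁸ m = 24.0 nm.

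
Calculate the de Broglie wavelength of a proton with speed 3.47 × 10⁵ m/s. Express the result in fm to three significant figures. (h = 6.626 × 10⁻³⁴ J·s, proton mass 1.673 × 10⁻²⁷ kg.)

p = mv = 1.673 × 10⁻²⁷ × 3.47 × 10⁵ = 5.805 × 10⁻²² kg·m/s.
λ = h/p = 6.626 × 10⁻³⁴ / 5.805 × 10⁻²² = 1.14 × 10⁻¹² m = 1140 fm.

λ = 1140 fm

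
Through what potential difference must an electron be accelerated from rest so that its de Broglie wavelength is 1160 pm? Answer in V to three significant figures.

p = h/λ = 6.626 × 10⁻³⁴ / 1.160 × 10⁻⁹ = 5.712 × 10⁻²⁵ kg·m/s.
KE = p²/(2m) = 1.791 × 10⁻¹⁹ J.
V = KE/e = 1.791 × 10⁻¹⁹ / (1.602 × 10⁻¹⁹) = 1.12 V.

V = 1.12 V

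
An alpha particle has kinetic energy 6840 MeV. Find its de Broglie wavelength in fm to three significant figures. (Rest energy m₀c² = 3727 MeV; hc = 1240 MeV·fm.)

Total energy E = KE + m₀c² = 6840 + 3727 = 10567 MeV.
(pc)² = E² − (m₀c²)² = (10567)² − (3727)² = 9.777 × 10⁷ MeV², so pc = 9888 MeV.
λ = hc/(pc) = 1240 MeV·fm / 9888 MeV = 0.125 fm.

λ = 0.125 fm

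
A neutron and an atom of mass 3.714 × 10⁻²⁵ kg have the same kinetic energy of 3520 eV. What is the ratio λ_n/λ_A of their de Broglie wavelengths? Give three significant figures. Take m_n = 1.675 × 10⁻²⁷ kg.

At fixed KE, p = √(2mKE) so λ = h/p ∝ 1/√m.
λ_n/λ_A = √(m_A/m_n) = √(3.714 × 10⁻²⁵/1.675 × 10⁻²⁷) = √(221.7) = 14.9.

λ_n/λ_A = 14.9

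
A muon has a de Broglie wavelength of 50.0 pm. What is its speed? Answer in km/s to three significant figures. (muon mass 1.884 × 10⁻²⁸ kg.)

p = h/λ = 6.626 × 10⁻³⁴ / 5.000 × 10⁻¹¹ = 1.325 × 10⁻²³ kg·m/s.
v = p/m = 1.325 × 10⁻²³ / 1.884 × 10⁻²⁸ = 7.03 × 10⁴ m/s = 70.3 km/s.

v = 70.3 km/s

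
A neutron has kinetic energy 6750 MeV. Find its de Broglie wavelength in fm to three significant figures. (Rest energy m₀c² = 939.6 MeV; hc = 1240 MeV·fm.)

Total energy E = KE + m₀c² = 6750 + 939.6 = 7689.6 MeV.
(pc)² = E² − (m₀c²)² = (7689.6)² − (939.6)² = 5.825 × 10⁷ MeV², so pc = 7632 MeV.
λ = hc/(pc) = 1240 MeV·fm / 7632 MeV = 0.162 fm.

λ = 0.162 fm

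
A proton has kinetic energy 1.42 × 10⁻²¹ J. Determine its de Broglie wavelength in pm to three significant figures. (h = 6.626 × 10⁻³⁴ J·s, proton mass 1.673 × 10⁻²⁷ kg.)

λ = 304 pm

p = √(2mKE) = √(2 × 1.673 × 10⁻²⁷ × 1.420 × 10⁻²¹) = 2.180 × 10⁻²⁴ kg·m/s.
λ = h/p = 6.626 × 10⁻³⁴ / 2.180 × 10⁻²⁴ = 3.04 × 10⁻¹⁰ m = 304 pm.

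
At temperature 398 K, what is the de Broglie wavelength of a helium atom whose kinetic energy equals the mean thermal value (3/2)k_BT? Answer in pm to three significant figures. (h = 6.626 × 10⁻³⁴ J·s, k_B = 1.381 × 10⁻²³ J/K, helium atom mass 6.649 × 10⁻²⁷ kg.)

λ = 63.3 pm

KE = (3/2)k_BT = 1.5 × 1.381 × 10⁻²³ × 398 = 8.245 × 10⁻²¹ J.
p = √(2mKE) = √(2 × 6.649 × 10⁻²⁷ × 8.245 × 10⁻²¹) = 1.047 × 10⁻²³ kg·m/s.
λ = h/p = 6.33 × 10⁻¹¹ m = 63.3 pm.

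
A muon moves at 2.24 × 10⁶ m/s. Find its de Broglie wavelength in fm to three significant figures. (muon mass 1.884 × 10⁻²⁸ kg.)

λ = 1570 fm

p = mv = 1.884 × 10⁻²⁸ × 2.24 × 10⁶ = 4.220 × 10⁻²² kg·m/s.
λ = h/p = 6.626 × 10⁻³⁴ / 4.220 × 10⁻²² = 1.57 × 10⁻¹² m = 1570 fm.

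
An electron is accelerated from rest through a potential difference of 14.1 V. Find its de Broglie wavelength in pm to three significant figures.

KE = eV = 1.602 × 10⁻¹⁹ × 14.10 = 2.259 × 10⁻¹⁸ J.
p = √(2mKE) = √(2 × 9.109 × 10⁻³¹ × 2.259 × 10⁻¹⁸) = 2.029 × 10⁻²⁴ kg·m/s.
λ = h/p = 6.626 × 10⁻³⁴ / 2.029 × 10⁻²⁴ = 3.27 × 10⁻¹⁰ m = 327 pm.

λ = 327 pm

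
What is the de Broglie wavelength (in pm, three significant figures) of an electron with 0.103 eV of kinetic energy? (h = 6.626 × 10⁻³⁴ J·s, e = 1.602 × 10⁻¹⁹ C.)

KE = 0.103 eV = 1.650 × 10⁻²⁰ J.
p = √(2mKE) = √(2 × 9.109 × 10⁻³¹ × 1.650 × 10⁻²⁰) = 1.734 × 10⁻²⁵ kg·m/s.
λ = h/p = 6.626 × 10⁻³⁴ / 1.734 × 10⁻²⁵ = 3.82 × 10⁻⁹ m = 3820 pm.

λ = 3820 pm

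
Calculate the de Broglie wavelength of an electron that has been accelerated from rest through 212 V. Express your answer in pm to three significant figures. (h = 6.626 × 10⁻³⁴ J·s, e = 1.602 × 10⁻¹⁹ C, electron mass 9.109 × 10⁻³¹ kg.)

λ = 84.2 pm

KE = eV = 1.602 × 10⁻¹⁹ × 212.0 = 3.396 × 10⁻¹⁷ J.
p = √(2mKE) = √(2 × 9.109 × 10⁻³¹ × 3.396 × 10⁻¹⁷) = 7.866 × 10⁻²⁴ kg·m/s.
λ = h/p = 6.626 × 10⁻³⁴ / 7.866 × 10⁻²⁴ = 8.42 × 10⁻¹¹ m = 84.2 pm.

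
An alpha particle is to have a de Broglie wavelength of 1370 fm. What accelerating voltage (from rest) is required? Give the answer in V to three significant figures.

p = h/λ = 6.626 × 10⁻³⁴ / 1.370 × 10⁻¹² = 4.836 × 10⁻²² kg·m/s.
KE = p²/(2m) = 1.760 × 10⁻¹⁷ J.
V = KE/2e = 1.760 × 10⁻¹⁷ / (2 × 1.602 × 10⁻¹⁹) = 54.9 V.

V = 54.9 V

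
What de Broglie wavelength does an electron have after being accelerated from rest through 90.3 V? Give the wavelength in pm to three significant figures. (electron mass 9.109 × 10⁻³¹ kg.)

λ = 129 pm

KE = eV = 1.602 × 10⁻¹⁹ × 90.30 = 1.447 × 10⁻¹⁷ J.
p = √(2mKE) = √(2 × 9.109 × 10⁻³¹ × 1.447 × 10⁻¹⁷) = 5.134 × 10⁻²⁴ kg·m/s.
λ = h/p = 6.626 × 10⁻³⁴ / 5.134 × 10⁻²⁴ = 1.29 × 10⁻¹⁰ m = 129 pm.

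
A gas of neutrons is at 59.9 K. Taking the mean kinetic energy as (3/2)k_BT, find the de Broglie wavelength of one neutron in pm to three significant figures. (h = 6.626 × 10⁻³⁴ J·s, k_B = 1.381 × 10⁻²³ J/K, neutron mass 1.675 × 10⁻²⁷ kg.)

KE = (3/2)k_BT = 1.5 × 1.381 × 10⁻²³ × 59.9 = 1.241 × 10⁻²¹ J.
p = √(2mKE) = √(2 × 1.675 × 10⁻²⁷ × 1.241 × 10⁻²¹) = 2.039 × 10⁻²⁴ kg·m/s.
λ = h/p = 3.25 × 10⁻¹⁰ m = 325 pm.

λ = 325 pm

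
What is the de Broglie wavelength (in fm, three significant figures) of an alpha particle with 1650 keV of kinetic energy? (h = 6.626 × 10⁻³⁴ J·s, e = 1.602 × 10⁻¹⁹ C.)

KE = 1650 keV = 2.643 × 10⁻¹³ J.
p = √(2mKE) = √(2 × 6.645 × 10⁻²⁷ × 2.643 × 10⁻¹³) = 5.927 × 10⁻²⁰ kg·m/s.
λ = h/p = 6.626 × 10⁻³⁴ / 5.927 × 10⁻²⁰ = 1.12 × 10⁻¹⁴ m = 11.2 fm.

λ = 11.2 fm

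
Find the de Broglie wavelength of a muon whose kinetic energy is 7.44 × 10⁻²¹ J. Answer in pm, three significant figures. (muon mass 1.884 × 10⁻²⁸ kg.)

λ = 396 pm

p = √(2mKE) = √(2 × 1.884 × 10⁻²⁸ × 7.440 × 10⁻²¹) = 1.674 × 10⁻²⁴ kg·m/s.
λ = h/p = 6.626 × 10⁻³⁴ / 1.674 × 10⁻²⁴ = 3.96 × 10⁻¹⁰ m = 396 pm.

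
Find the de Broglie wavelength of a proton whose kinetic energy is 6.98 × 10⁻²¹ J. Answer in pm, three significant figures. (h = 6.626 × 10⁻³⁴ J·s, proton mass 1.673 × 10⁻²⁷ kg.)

p = √(2mKE) = √(2 × 1.673 × 10⁻²⁷ × 6.980 × 10⁻²¹) = 4.833 × 10⁻²⁴ kg·m/s.
λ = h/p = 6.626 × 10⁻³⁴ / 4.833 × 10⁻²⁴ = 1.37 × 10⁻¹⁰ m = 137 pm.

λ = 137 pm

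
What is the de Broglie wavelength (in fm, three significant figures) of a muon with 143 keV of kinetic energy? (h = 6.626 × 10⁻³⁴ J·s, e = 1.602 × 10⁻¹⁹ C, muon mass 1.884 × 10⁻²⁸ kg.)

λ = 226 fm

KE = 143 keV = 2.291 × 10⁻¹⁴ J.
p = √(2mKE) = √(2 × 1.884 × 10⁻²⁸ × 2.291 × 10⁻¹⁴) = 2.938 × 10⁻²¹ kg·m/s.
λ = h/p = 6.626 × 10⁻³⁴ / 2.938 × 10⁻²¹ = 2.26 × 10⁻¹³ m = 226 fm.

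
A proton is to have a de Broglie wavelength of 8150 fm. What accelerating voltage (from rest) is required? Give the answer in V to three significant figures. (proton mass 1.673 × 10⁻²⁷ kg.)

V = 12.3 V

p = h/λ = 6.626 × 10⁻³⁴ / 8.150 × 10⁻¹² = 8.130 × 10⁻²³ kg·m/s.
KE = p²/(2m) = 1.975 × 10⁻¹⁸ J.
V = KE/e = 1.975 × 10⁻¹⁸ / (1.602 × 10⁻¹⁹) = 12.3 V.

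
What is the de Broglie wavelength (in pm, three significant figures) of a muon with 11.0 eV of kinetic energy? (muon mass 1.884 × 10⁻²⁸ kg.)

KE = 11.0 eV = 1.762 × 10⁻¹⁸ J.
p = √(2mKE) = √(2 × 1.884 × 10⁻²⁸ × 1.762 × 10⁻¹⁸) = 2.577 × 10⁻²³ kg·m/s.
λ = h/p = 6.626 × 10⁻³⁴ / 2.577 × 10⁻²³ = 2.57 × 10⁻¹¹ m = 25.7 pm.

λ = 25.7 pm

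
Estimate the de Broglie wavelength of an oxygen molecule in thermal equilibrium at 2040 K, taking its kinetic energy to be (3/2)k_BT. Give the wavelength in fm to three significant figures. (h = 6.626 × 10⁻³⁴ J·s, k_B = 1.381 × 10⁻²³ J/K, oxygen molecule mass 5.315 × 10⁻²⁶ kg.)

KE = (3/2)k_BT = 1.5 × 1.381 × 10⁻²³ × 2040 = 4.226 × 10⁻²⁰ J.
p = √(2mKE) = √(2 × 5.315 × 10⁻²⁶ × 4.226 × 10⁻²⁰) = 6.702 × 10⁻²³ kg·m/s.
λ = h/p = 9.89 × 10⁻¹² m = 9890 fm.

λ = 9890 fm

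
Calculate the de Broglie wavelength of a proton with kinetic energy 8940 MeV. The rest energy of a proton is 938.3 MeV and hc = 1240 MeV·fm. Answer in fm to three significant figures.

Total energy E = KE + m₀c² = 8940 + 938.3 = 9878.3 MeV.
(pc)² = E² − (m₀c²)² = (9878.3)² − (938.3)² = 9.670 × 10⁷ MeV², so pc = 9834 MeV.
λ = hc/(pc) = 1240 MeV·fm / 9834 MeV = 0.126 fm.

λ = 0.126 fm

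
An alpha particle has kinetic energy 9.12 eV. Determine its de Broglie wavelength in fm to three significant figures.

λ = 4760 fm

KE = 9.12 eV = 1.461 × 10⁻¹⁸ J.
p = √(2mKE) = √(2 × 6.645 × 10⁻²⁷ × 1.461 × 10⁻¹⁸) = 1.393 × 10⁻²² kg·m/s.
λ = h/p = 6.626 × 10⁻³⁴ / 1.393 × 10⁻²² = 4.76 × 10⁻¹² m = 4760 fm.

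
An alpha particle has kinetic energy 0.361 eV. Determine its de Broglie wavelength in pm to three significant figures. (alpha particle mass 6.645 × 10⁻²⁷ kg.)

KE = 0.361 eV = 5.783 × 10⁻²⁰ J.
p = √(2mKE) = √(2 × 6.645 × 10⁻²⁷ × 5.783 × 10⁻²⁰) = 2.772 × 10⁻²³ kg·m/s.
λ = h/p = 6.626 × 10⁻³⁴ / 2.772 × 10⁻²³ = 2.39 × 10⁻¹¹ m = 23.9 pm.

λ = 23.9 pm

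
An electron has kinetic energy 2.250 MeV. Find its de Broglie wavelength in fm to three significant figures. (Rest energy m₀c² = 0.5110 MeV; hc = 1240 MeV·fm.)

Total energy E = KE + m₀c² = 2.250 + 0.5110 = 2.7610 MeV.
(pc)² = E² − (m₀c²)² = (2.7610)² − (0.5110)² = 7.362 MeV², so pc = 2.713 MeV.
λ = hc/(pc) = 1240 MeV·fm / 2.713 MeV = 457 fm.

λ = 457 fm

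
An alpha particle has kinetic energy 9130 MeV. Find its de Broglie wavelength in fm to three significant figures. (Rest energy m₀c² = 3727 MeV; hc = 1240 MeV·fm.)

λ = 0.101 fm

Total energy E = KE + m₀c² = 9130 + 3727 = 12857 MeV.
(pc)² = E² − (m₀c²)² = (12857)² − (3727)² = 1.514 × 10⁸ MeV², so pc = 1.230 × 10⁴ MeV.
λ = hc/(pc) = 1240 MeV·fm / 1.230 × 10⁴ MeV = 0.101 fm.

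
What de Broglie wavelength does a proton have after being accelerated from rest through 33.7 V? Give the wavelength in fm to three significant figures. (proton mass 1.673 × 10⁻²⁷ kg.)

λ = 4930 fm

KE = eV = 1.602 × 10⁻¹⁹ × 33.70 = 5.399 × 10⁻¹⁸ J.
p = √(2mKE) = √(2 × 1.673 × 10⁻²⁷ × 5.399 × 10⁻¹⁸) = 1.344 × 10⁻²² kg·m/s.
λ = h/p = 6.626 × 10⁻³⁴ / 1.344 × 10⁻²² = 4.93 × 10⁻¹² m = 4930 fm.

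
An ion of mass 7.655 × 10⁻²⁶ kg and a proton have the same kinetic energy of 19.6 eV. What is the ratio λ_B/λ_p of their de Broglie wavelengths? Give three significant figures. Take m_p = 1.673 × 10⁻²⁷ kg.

At fixed KE, p = √(2mKE) so λ = h/p ∝ 1/√m.
λ_B/λ_p = √(m_p/m_B) = √(1.673 × 10⁻²⁷/7.655 × 10⁻²⁶) = √(0.02185) = 0.148.

λ_B/λ_p = 0.148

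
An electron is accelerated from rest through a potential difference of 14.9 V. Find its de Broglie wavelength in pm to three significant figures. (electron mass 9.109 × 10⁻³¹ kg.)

KE = eV = 1.602 × 10⁻¹⁹ × 14.90 = 2.387 × 10⁻¹⁸ J.
p = √(2mKE) = √(2 × 9.109 × 10⁻³¹ × 2.387 × 10⁻¹⁸) = 2.085 × 10⁻²⁴ kg·m/s.
λ = h/p = 6.626 × 10⁻³⁴ / 2.085 × 10⁻²⁴ = 3.18 × 10⁻¹⁰ m = 318 pm.

λ = 318 pm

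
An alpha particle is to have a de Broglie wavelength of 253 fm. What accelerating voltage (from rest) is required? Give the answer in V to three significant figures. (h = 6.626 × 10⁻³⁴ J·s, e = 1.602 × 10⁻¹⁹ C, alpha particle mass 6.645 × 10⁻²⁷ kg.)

V = 1610 V

p = h/λ = 6.626 × 10⁻³⁴ / 2.530 × 10⁻¹³ = 2.619 × 10⁻²¹ kg·m/s.
KE = p²/(2m) = 5.161 × 10⁻¹⁶ J.
V = KE/2e = 5.161 × 10⁻¹⁶ / (2 × 1.602 × 10⁻¹⁹) = 1610 V.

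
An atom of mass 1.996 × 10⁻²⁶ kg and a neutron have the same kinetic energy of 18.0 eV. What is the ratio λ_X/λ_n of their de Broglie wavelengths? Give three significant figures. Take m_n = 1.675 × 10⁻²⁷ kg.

At fixed KE, p = √(2mKE) so λ = h/p ∝ 1/√m.
λ_X/λ_n = √(m_n/m_X) = √(1.675 × 10⁻²⁷/1.996 × 10⁻²⁶) = √(0.08392) = 0.290.

λ_X/λ_n = 0.290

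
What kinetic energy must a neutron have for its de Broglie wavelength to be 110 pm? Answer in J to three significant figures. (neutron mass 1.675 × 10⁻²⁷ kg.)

p = h/λ = 6.626 × 10⁻³⁴ / 1.100 × 10⁻¹⁰ = 6.024 × 10⁻²⁴ kg·m/s.
KE = p²/(2m) = (6.024 × 10⁻²⁴)² / (2 × 1.675 × 10⁻²⁷) = 1.083 × 10⁻²⁰ J = 1.08 × 10⁻²⁰ J.

KE = 1.08 × 10⁻²⁰ J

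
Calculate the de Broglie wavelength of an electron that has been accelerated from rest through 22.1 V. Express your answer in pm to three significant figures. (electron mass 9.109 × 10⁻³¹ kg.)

KE = eV = 1.602 × 10⁻¹⁹ × 22.10 = 3.540 × 10⁻¹⁸ J.
p = √(2mKE) = √(2 × 9.109 × 10⁻³¹ × 3.540 × 10⁻¹⁸) = 2.540 × 10⁻²⁴ kg·m/s.
λ = h/p = 6.626 × 10⁻³⁴ / 2.540 × 10⁻²⁴ = 2.61 × 10⁻¹⁰ m = 261 pm.

λ = 261 pm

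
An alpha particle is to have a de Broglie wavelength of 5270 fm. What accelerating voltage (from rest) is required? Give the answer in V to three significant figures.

V = 3.71 V

p = h/λ = 6.626 × 10⁻³⁴ / 5.270 × 10⁻¹² = 1.257 × 10⁻²² kg·m/s.
KE = p²/(2m) = 1.189 × 10⁻¹⁸ J.
V = KE/2e = 1.189 × 10⁻¹⁸ / (2 × 1.602 × 10⁻¹⁹) = 3.71 V.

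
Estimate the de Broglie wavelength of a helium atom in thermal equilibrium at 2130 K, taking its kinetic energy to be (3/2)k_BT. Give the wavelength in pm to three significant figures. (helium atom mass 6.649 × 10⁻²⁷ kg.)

λ = 27.4 pm

KE = (3/2)k_BT = 1.5 × 1.381 × 10⁻²³ × 2130 = 4.412 × 10⁻²⁰ J.
p = √(2mKE) = √(2 × 6.649 × 10⁻²⁷ × 4.412 × 10⁻²⁰) = 2.422 × 10⁻²³ kg·m/s.
λ = h/p = 2.74 × 10⁻¹¹ m = 27.4 pm.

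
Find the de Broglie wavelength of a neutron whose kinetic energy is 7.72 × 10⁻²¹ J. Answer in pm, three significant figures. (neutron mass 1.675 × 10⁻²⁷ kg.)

p = √(2mKE) = √(2 × 1.675 × 10⁻²⁷ × 7.720 × 10⁻²¹) = 5.085 × 10⁻²⁴ kg·m/s.
λ = h/p = 6.626 × 10⁻³⁴ / 5.085 × 10⁻²⁴ = 1.30 × 10⁻¹⁰ m = 130 pm.

λ = 130 pm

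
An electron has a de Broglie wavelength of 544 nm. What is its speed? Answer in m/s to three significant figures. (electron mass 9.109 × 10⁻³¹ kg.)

v = 1340 m/s

p = h/λ = 6.626 × 10⁻³⁴ / 5.440 × 10⁻⁷ = 1.218 × 10⁻²⁷ kg·m/s.
v = p/m = 1.218 × 10⁻²⁷ / 9.109 × 10⁻³¹ = 1.34 × 10³ m/s = 1340 m/s.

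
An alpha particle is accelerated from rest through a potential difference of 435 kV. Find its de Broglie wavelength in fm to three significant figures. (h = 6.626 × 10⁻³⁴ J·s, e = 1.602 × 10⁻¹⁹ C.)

KE = 2eV = 2 × 1.602 × 10⁻¹⁹ × 4.350 × 10⁵ = 1.394 × 10⁻¹³ J.
p = √(2mKE) = √(2 × 6.645 × 10⁻²⁷ × 1.394 × 10⁻¹³) = 4.304 × 10⁻²⁰ kg·m/s.
λ = h/p = 6.626 × 10⁻³⁴ / 4.304 × 10⁻²⁰ = 1.54 × 10⁻¹⁴ m = 15.4 fm.

λ = 15.4 fm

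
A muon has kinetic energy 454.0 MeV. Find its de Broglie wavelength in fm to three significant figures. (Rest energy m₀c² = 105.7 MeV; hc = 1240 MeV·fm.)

Total energy E = KE + m₀c² = 454.0 + 105.7 = 559.7 MeV.
(pc)² = E² − (m₀c²)² = (559.7)² − (105.7)² = 3.021 × 10⁵ MeV², so pc = 549.6 MeV.
λ = hc/(pc) = 1240 MeV·fm / 549.6 MeV = 2.26 fm.

λ = 2.26 fm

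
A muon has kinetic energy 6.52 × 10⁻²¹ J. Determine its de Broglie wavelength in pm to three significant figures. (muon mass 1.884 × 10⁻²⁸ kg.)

p = √(2mKE) = √(2 × 1.884 × 10⁻²⁸ × 6.520 × 10⁻²¹) = 1.567 × 10⁻²⁴ kg·m/s.
λ = h/p = 6.626 × 10⁻³⁴ / 1.567 × 10⁻²⁴ = 4.23 × 10⁻¹⁰ m = 423 pm.

λ = 423 pm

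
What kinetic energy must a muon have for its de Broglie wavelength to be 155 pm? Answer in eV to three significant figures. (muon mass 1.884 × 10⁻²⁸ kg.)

KE = 0.303 eV

p = h/λ = 6.626 × 10⁻³⁴ / 1.550 × 10⁻¹⁰ = 4.275 × 10⁻²⁴ kg·m/s.
KE = p²/(2m) = (4.275 × 10⁻²⁴)² / (2 × 1.884 × 10⁻²⁸) = 4.850 × 10⁻²⁰ J = 0.303 eV.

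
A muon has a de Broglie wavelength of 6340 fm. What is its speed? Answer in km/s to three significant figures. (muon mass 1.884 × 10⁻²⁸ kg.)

v = 555 km/s

p = h/λ = 6.626 × 10⁻³⁴ / 6.340 × 10⁻¹² = 1.045 × 10⁻²² kg·m/s.
v = p/m = 1.045 × 10⁻²² / 1.884 × 10⁻²⁸ = 5.55 × 10⁵ m/s = 555 km/s.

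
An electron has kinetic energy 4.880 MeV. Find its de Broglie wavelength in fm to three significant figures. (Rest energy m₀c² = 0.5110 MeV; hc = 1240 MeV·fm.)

Total energy E = KE + m₀c² = 4.880 + 0.5110 = 5.3910 MeV.
(pc)² = E² − (m₀c²)² = (5.3910)² − (0.5110)² = 28.80 MeV², so pc = 5.367 MeV.
λ = hc/(pc) = 1240 MeV·fm / 5.367 MeV = 231 fm.

λ = 231 fm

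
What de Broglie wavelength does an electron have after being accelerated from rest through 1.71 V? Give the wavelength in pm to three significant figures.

KE = eV = 1.602 × 10⁻¹⁹ × 1.710 = 2.739 × 10⁻¹⁹ J.
p = √(2mKE) = √(2 × 9.109 × 10⁻³¹ × 2.739 × 10⁻¹⁹) = 7.064 × 10⁻²⁵ kg·m/s.
λ = h/p = 6.626 × 10⁻³⁴ / 7.064 × 10⁻²⁵ = 9.38 × 10⁻¹⁰ m = 938 pm.

λ = 938 pm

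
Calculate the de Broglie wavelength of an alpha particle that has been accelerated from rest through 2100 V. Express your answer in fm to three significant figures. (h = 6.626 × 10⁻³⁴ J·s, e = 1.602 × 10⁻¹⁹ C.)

KE = 2eV = 2 × 1.602 × 10⁻¹⁹ × 2100 = 6.728 × 10⁻¹⁶ J.
p = √(2mKE) = √(2 × 6.645 × 10⁻²⁷ × 6.728 × 10⁻¹⁶) = 2.990 × 10⁻²¹ kg·m/s.
λ = h/p = 6.626 × 10⁻³⁴ / 2.990 × 10⁻²¹ = 2.22 × 10⁻¹³ m = 222 fm.

λ = 222 fm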